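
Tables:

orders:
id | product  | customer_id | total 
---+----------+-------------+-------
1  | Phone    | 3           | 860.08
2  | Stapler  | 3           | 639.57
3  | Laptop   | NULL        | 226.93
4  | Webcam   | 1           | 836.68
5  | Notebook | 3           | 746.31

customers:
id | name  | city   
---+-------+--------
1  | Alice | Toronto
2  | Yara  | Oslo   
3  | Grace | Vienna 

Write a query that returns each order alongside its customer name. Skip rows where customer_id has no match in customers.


INNER JOIN keeps only orders rows whose customer_id matches an id in customers. Walk through each order:
  - order 1 (Phone): customer_id=3 -> matches Grace
  - order 2 (Stapler): customer_id=3 -> matches Grace
  - order 3 (Laptop): customer_id=NULL, no match -> dropped
  - order 4 (Webcam): customer_id=1 -> matches Alice
  - order 5 (Notebook): customer_id=3 -> matches Grace
So 1 of 5 rows is dropped.

SQL:
SELECT a.product, b.name AS customer
FROM orders a
INNER JOIN customers b ON a.customer_id = b.id

Result:
product  | customer
---------+---------
Phone    | Grace   
Stapler  | Grace   
Webcam   | Alice   
Notebook | Grace   


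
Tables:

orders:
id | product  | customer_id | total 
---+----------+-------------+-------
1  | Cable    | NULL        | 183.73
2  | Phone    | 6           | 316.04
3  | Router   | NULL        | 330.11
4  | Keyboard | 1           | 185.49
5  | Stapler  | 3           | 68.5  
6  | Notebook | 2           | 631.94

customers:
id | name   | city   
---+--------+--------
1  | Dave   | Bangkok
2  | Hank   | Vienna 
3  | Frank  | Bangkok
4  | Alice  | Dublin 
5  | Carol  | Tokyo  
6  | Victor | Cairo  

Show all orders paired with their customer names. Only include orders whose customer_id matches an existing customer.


INNER JOIN keeps only orders rows whose customer_id matches an id in customers. Walk through each order:
  - order 1 (Cable): customer_id=NULL, no match -> dropped
  - order 2 (Phone): customer_id=6 -> matches Victor
  - order 3 (Router): customer_id=NULL, no match -> dropped
  - order 4 (Keyboard): customer_id=1 -> matches Dave
  - order 5 (Stapler): customer_id=3 -> matches Frank
  - order 6 (Notebook): customer_id=2 -> matches Hank
So 2 of 6 rows are dropped.

SQL:
SELECT a.product, b.name AS customer
FROM orders a
INNER JOIN customers b ON a.customer_id = b.id

Result:
product  | customer
---------+---------
Phone    | Victor  
Keyboard | Dave    
Stapler  | Frank   
Notebook | Hank    


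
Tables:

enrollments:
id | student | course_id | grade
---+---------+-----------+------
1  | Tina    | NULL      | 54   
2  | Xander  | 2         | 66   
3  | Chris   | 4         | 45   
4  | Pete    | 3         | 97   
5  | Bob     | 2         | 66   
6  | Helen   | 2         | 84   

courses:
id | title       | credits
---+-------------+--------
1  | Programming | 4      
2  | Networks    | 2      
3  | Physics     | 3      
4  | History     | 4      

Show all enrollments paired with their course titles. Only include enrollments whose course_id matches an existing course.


INNER JOIN keeps only enrollments rows whose course_id matches an id in courses. Walk through each enrollment:
  - enrollment 1 (Tina): course_id=NULL, no match -> dropped
  - enrollment 2 (Xander): course_id=2 -> matches Networks
  - enrollment 3 (Chris): course_id=4 -> matches History
  - enrollment 4 (Pete): course_id=3 -> matches Physics
  - enrollment 5 (Bob): course_id=2 -> matches Networks
  - enrollment 6 (Helen): course_id=2 -> matches Networks
So 1 of 6 rows is dropped.

SQL:
SELECT a.student, b.title AS course
FROM enrollments a
INNER JOIN courses b ON a.course_id = b.id

Result:
student | course  
--------+---------
Xander  | Networks
Chris   | History 
Pete    | Physics 
Bob     | Networks
Helen   | Networks


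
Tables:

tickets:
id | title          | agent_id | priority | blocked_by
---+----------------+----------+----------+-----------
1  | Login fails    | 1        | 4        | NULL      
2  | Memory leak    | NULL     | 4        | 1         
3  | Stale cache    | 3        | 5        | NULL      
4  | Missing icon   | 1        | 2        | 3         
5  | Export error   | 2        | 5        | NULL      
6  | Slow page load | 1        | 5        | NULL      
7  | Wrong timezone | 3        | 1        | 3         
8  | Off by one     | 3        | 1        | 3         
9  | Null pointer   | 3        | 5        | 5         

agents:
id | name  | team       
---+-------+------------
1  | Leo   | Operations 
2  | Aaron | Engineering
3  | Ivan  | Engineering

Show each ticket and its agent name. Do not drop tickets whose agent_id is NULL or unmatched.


LEFT JOIN keeps every row from tickets (the left table); where agent_id has no match in agents, the agent columns become NULL. Walk through each ticket:
  - ticket 1 (Login fails): agent_id=1 -> matches Leo
  - ticket 2 (Memory leak): agent_id=NULL, no match -> kept with NULL
  - ticket 3 (Stale cache): agent_id=3 -> matches Ivan
  - ticket 4 (Missing icon): agent_id=1 -> matches Leo
  - ticket 5 (Export error): agent_id=2 -> matches Aaron
  - ticket 6 (Slow page load): agent_id=1 -> matches Leo
  - ticket 7 (Wrong timezone): agent_id=3 -> matches Ivan
  - ticket 8 (Off by one): agent_id=3 -> matches Ivan
  - ticket 9 (Null pointer): agent_id=3 -> matches Ivan
All 9 rows appear; 1 has NULL agent.

SQL:
SELECT a.title, b.name AS agent
FROM tickets a
LEFT JOIN agents b ON a.agent_id = b.id

Result:
title          | agent
---------------+------
Login fails    | Leo  
Memory leak    | NULL 
Stale cache    | Ivan 
Missing icon   | Leo  
Export error   | Aaron
Slow page load | Leo  
Wrong timezone | Ivan 
Off by one     | Ivan 
Null pointer   | Ivan 


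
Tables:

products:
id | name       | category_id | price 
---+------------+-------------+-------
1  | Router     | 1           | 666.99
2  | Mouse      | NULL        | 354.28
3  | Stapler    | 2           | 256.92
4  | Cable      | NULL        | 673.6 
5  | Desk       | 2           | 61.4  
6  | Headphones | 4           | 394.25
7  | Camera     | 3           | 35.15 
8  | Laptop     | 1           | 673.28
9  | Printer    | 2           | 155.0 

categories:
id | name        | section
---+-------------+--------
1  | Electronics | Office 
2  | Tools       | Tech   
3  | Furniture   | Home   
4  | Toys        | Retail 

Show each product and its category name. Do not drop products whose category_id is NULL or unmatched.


LEFT JOIN keeps every row from products (the left table); where category_id has no match in categories, the category columns become NULL. Walk through each product:
  - product 1 (Router): category_id=1 -> matches Electronics
  - product 2 (Mouse): category_id=NULL, no match -> kept with NULL
  - product 3 (Stapler): category_id=2 -> matches Tools
  - product 4 (Cable): category_id=NULL, no match -> kept with NULL
  - product 5 (Desk): category_id=2 -> matches Tools
  - product 6 (Headphones): category_id=4 -> matches Toys
  - product 7 (Camera): category_id=3 -> matches Furniture
  - product 8 (Laptop): category_id=1 -> matches Electronics
  - product 9 (Printer): category_id=2 -> matches Tools
All 9 rows appear; 2 have NULL category.

SQL:
SELECT a.name, b.name AS category
FROM products a
LEFT JOIN categories b ON a.category_id = b.id

Result:
name       | category   
-----------+------------
Router     | Electronics
Mouse      | NULL       
Stapler    | Tools      
Cable      | NULL       
Desk       | Tools      
Headphones | Toys       
Camera     | Furniture  
Laptop     | Electronics
Printer    | Tools      


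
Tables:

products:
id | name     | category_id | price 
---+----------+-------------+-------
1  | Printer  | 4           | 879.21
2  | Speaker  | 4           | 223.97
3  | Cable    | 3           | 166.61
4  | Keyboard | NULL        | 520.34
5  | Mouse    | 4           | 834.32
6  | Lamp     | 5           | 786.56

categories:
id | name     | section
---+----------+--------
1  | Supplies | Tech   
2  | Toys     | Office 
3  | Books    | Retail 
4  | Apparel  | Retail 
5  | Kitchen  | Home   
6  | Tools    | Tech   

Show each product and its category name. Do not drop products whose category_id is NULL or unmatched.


LEFT JOIN keeps every row from products (the left table); where category_id has no match in categories, the category columns become NULL. Walk through each product:
  - product 1 (Printer): category_id=4 -> matches Apparel
  - product 2 (Speaker): category_id=4 -> matches Apparel
  - product 3 (Cable): category_id=3 -> matches Books
  - product 4 (Keyboard): category_id=NULL, no match -> kept with NULL
  - product 5 (Mouse): category_id=4 -> matches Apparel
  - product 6 (Lamp): category_id=5 -> matches Kitchen
All 6 rows appear; 1 has NULL category.

SQL:
SELECT a.name, b.name AS category
FROM products a
LEFT JOIN categories b ON a.category_id = b.id

Result:
name     | category
---------+---------
Printer  | Apparel 
Speaker  | Apparel 
Cable    | Books   
Keyboard | NULL    
Mouse    | Apparel 
Lamp     | Kitchen 


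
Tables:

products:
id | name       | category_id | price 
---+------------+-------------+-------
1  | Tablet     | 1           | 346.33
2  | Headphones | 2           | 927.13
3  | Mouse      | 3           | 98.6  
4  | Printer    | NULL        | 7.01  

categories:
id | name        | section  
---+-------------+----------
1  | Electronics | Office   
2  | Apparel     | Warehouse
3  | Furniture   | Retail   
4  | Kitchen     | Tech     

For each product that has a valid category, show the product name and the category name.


INNER JOIN keeps only products rows whose category_id matches an id in categories. Walk through each product:
  - product 1 (Tablet): category_id=1 -> matches Electronics
  - product 2 (Headphones): category_id=2 -> matches Apparel
  - product 3 (Mouse): category_id=3 -> matches Furniture
  - product 4 (Printer): category_id=NULL, no match -> dropped
So 1 of 4 rows is dropped.

SQL:
SELECT a.name, b.name AS category
FROM products a
INNER JOIN categories b ON a.category_id = b.id

Result:
name       | category   
-----------+------------
Tablet     | Electronics
Headphones | Apparel    
Mouse      | Furniture  


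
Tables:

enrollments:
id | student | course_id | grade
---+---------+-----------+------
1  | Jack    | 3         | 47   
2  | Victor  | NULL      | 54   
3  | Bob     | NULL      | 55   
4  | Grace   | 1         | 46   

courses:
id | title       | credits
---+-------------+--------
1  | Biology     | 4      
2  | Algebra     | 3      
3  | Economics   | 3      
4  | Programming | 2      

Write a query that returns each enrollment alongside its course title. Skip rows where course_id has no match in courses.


INNER JOIN keeps only enrollments rows whose course_id matches an id in courses. Walk through each enrollment:
  - enrollment 1 (Jack): course_id=3 -> matches Economics
  - enrollment 2 (Victor): course_id=NULL, no match -> dropped
  - enrollment 3 (Bob): course_id=NULL, no match -> dropped
  - enrollment 4 (Grace): course_id=1 -> matches Biology
So 2 of 4 rows are dropped.

SQL:
SELECT a.student, b.title AS course
FROM enrollments a
INNER JOIN courses b ON a.course_id = b.id

Result:
student | course   
--------+----------
Jack    | Economics
Grace   | Biology  


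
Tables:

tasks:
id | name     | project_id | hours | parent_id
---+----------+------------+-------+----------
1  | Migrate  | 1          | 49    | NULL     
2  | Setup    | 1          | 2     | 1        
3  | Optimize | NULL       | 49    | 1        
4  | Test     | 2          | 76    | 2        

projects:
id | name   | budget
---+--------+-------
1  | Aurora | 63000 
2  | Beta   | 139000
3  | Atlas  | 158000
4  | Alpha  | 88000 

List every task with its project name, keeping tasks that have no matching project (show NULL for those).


LEFT JOIN keeps every row from tasks (the left table); where project_id has no match in projects, the project columns become NULL. Walk through each task:
  - task 1 (Migrate): project_id=1 -> matches Aurora
  - task 2 (Setup): project_id=1 -> matches Aurora
  - task 3 (Optimize): project_id=NULL, no match -> kept with NULL
  - task 4 (Test): project_id=2 -> matches Beta
All 4 rows appear; 1 has NULL project.

SQL:
SELECT a.name, b.name AS project
FROM tasks a
LEFT JOIN projects b ON a.project_id = b.id

Result:
name     | project
---------+--------
Migrate  | Aurora 
Setup    | Aurora 
Optimize | NULL   
Test     | Beta   


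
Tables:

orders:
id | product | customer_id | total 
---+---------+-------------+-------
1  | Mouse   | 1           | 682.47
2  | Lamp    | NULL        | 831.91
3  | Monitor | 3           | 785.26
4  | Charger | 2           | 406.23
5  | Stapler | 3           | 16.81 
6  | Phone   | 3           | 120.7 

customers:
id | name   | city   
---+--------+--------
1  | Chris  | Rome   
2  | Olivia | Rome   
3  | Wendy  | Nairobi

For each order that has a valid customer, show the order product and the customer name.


INNER JOIN keeps only orders rows whose customer_id matches an id in customers. Walk through each order:
  - order 1 (Mouse): customer_id=1 -> matches Chris
  - order 2 (Lamp): customer_id=NULL, no match -> dropped
  - order 3 (Monitor): customer_id=3 -> matches Wendy
  - order 4 (Charger): customer_id=2 -> matches Olivia
  - order 5 (Stapler): customer_id=3 -> matches Wendy
  - order 6 (Phone): customer_id=3 -> matches Wendy
So 1 of 6 rows is dropped.

SQL:
SELECT a.product, b.name AS customer
FROM orders a
INNER JOIN customers b ON a.customer_id = b.id

Result:
product | customer
--------+---------
Mouse   | Chris   
Monitor | Wendy   
Charger | Olivia  
Stapler | Wendy   
Phone   | Wendy   


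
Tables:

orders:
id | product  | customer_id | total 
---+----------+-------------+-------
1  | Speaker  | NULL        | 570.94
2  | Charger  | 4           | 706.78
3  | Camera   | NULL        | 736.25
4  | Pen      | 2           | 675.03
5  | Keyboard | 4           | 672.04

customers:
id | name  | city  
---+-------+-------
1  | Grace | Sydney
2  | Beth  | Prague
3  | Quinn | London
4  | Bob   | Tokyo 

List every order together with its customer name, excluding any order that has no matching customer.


INNER JOIN keeps only orders rows whose customer_id matches an id in customers. Walk through each order:
  - order 1 (Speaker): customer_id=NULL, no match -> dropped
  - order 2 (Charger): customer_id=4 -> matches Bob
  - order 3 (Camera): customer_id=NULL, no match -> dropped
  - order 4 (Pen): customer_id=2 -> matches Beth
  - order 5 (Keyboard): customer_id=4 -> matches Bob
So 2 of 5 rows are dropped.

SQL:
SELECT a.product, b.name AS customer
FROM orders a
INNER JOIN customers b ON a.customer_id = b.id

Result:
product  | customer
---------+---------
Charger  | Bob     
Pen      | Beth    
Keyboard | Bob     


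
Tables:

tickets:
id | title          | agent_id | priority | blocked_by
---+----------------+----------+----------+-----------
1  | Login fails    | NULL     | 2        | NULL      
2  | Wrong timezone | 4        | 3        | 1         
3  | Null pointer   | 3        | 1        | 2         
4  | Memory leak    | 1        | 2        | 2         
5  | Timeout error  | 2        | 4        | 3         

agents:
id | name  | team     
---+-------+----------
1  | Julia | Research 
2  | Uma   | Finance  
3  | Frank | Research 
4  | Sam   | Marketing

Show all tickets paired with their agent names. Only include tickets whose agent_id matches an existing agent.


INNER JOIN keeps only tickets rows whose agent_id matches an id in agents. Walk through each ticket:
  - ticket 1 (Login fails): agent_id=NULL, no match -> dropped
  - ticket 2 (Wrong timezone): agent_id=4 -> matches Sam
  - ticket 3 (Null pointer): agent_id=3 -> matches Frank
  - ticket 4 (Memory leak): agent_id=1 -> matches Julia
  - ticket 5 (Timeout error): agent_id=2 -> matches Uma
So 1 of 5 rows is dropped.

SQL:
SELECT a.title, b.name AS agent
FROM tickets a
INNER JOIN agents b ON a.agent_id = b.id

Result:
title          | agent
---------------+------
Wrong timezone | Sam  
Null pointer   | Frank
Memory leak    | Julia
Timeout error  | Uma  


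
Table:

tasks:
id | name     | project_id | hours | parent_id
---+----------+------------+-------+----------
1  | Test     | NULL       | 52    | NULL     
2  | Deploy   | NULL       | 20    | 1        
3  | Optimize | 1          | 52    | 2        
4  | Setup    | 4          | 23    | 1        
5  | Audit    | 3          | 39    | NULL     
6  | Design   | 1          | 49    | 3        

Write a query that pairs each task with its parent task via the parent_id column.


This is a self-join: tasks is joined to a second copy of itself, matching each row's parent_id to another row's id. Use LEFT JOIN so rows with parent_id=NULL are kept.
  - task 1 (Test): parent_id=NULL -> NULL
  - task 2 (Deploy): parent_id=1 -> Test
  - task 3 (Optimize): parent_id=2 -> Deploy
  - task 4 (Setup): parent_id=1 -> Test
  - task 5 (Audit): parent_id=NULL -> NULL
  - task 6 (Design): parent_id=3 -> Optimize

SQL:
SELECT a.name AS item, b.name AS parent
FROM tasks a
LEFT JOIN tasks b ON a.parent_id = b.id

Result:
item     | parent  
---------+---------
Test     | NULL    
Deploy   | Test    
Optimize | Deploy  
Setup    | Test    
Audit    | NULL    
Design   | Optimize


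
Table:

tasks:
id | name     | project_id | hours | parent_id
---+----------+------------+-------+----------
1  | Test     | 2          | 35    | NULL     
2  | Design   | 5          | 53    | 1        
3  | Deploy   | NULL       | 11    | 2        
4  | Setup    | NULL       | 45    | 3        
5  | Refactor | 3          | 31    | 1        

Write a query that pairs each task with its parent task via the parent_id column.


This is a self-join: tasks is joined to a second copy of itself, matching each row's parent_id to another row's id. Use LEFT JOIN so rows with parent_id=NULL are kept.
  - task 1 (Test): parent_id=NULL -> NULL
  - task 2 (Design): parent_id=1 -> Test
  - task 3 (Deploy): parent_id=2 -> Design
  - task 4 (Setup): parent_id=3 -> Deploy
  - task 5 (Refactor): parent_id=1 -> Test

SQL:
SELECT a.name AS item, b.name AS parent
FROM tasks a
LEFT JOIN tasks b ON a.parent_id = b.id

Result:
item     | parent
---------+-------
Test     | NULL  
Design   | Test  
Deploy   | Design
Setup    | Deploy
Refactor | Test  


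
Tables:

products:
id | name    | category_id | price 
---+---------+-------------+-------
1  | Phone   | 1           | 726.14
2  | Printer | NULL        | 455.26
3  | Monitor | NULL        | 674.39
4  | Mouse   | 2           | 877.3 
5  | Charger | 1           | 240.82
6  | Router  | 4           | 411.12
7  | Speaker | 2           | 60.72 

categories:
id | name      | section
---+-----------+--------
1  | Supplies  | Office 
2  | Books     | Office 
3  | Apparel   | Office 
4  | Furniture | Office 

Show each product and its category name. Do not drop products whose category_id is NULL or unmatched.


LEFT JOIN keeps every row from products (the left table); where category_id has no match in categories, the category columns become NULL. Walk through each product:
  - product 1 (Phone): category_id=1 -> matches Supplies
  - product 2 (Printer): category_id=NULL, no match -> kept with NULL
  - product 3 (Monitor): category_id=NULL, no match -> kept with NULL
  - product 4 (Mouse): category_id=2 -> matches Books
  - product 5 (Charger): category_id=1 -> matches Supplies
  - product 6 (Router): category_id=4 -> matches Furniture
  - product 7 (Speaker): category_id=2 -> matches Books
All 7 rows appear; 2 have NULL category.

SQL:
SELECT a.name, b.name AS category
FROM products a
LEFT JOIN categories b ON a.category_id = b.id

Result:
name    | category 
--------+----------
Phone   | Supplies 
Printer | NULL     
Monitor | NULL     
Mouse   | Books    
Charger | Supplies 
Router  | Furniture
Speaker | Books    


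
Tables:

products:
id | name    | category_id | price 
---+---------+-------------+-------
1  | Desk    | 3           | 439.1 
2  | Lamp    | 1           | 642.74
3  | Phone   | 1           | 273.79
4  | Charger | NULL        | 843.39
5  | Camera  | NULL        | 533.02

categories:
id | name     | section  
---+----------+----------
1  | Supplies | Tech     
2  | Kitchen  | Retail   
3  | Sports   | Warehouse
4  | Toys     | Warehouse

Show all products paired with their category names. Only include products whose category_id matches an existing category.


INNER JOIN keeps only products rows whose category_id matches an id in categories. Walk through each product:
  - product 1 (Desk): category_id=3 -> matches Sports
  - product 2 (Lamp): category_id=1 -> matches Supplies
  - product 3 (Phone): category_id=1 -> matches Supplies
  - product 4 (Charger): category_id=NULL, no match -> dropped
  - product 5 (Camera): category_id=NULL, no match -> dropped
So 2 of 5 rows are dropped.

SQL:
SELECT a.name, b.name AS category
FROM products a
INNER JOIN categories b ON a.category_id = b.id

Result:
name  | category
------+---------
Desk  | Sports  
Lamp  | Supplies
Phone | Supplies


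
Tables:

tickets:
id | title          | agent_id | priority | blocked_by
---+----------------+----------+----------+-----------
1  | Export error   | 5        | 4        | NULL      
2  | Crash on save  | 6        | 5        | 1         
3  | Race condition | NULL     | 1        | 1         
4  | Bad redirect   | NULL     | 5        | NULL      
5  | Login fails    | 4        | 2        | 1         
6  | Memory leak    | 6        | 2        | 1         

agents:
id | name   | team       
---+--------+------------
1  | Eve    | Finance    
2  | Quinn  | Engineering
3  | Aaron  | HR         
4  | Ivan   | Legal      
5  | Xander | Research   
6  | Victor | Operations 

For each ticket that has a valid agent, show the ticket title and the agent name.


INNER JOIN keeps only tickets rows whose agent_id matches an id in agents. Walk through each ticket:
  - ticket 1 (Export error): agent_id=5 -> matches Xander
  - ticket 2 (Crash on save): agent_id=6 -> matches Victor
  - ticket 3 (Race condition): agent_id=NULL, no match -> dropped
  - ticket 4 (Bad redirect): agent_id=NULL, no match -> dropped
  - ticket 5 (Login fails): agent_id=4 -> matches Ivan
  - ticket 6 (Memory leak): agent_id=6 -> matches Victor
So 2 of 6 rows are dropped.

SQL:
SELECT a.title, b.name AS agent
FROM tickets a
INNER JOIN agents b ON a.agent_id = b.id

Result:
title         | agent 
--------------+-------
Export error  | Xander
Crash on save | Victor
Login fails   | Ivan  
Memory leak   | Victor


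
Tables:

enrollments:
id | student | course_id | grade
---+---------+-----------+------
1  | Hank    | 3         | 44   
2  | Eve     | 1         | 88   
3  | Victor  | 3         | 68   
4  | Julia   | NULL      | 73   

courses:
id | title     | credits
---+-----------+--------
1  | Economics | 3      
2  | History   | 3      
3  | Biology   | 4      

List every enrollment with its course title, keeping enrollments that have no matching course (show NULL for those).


LEFT JOIN keeps every row from enrollments (the left table); where course_id has no match in courses, the course columns become NULL. Walk through each enrollment:
  - enrollment 1 (Hank): course_id=3 -> matches Biology
  - enrollment 2 (Eve): course_id=1 -> matches Economics
  - enrollment 3 (Victor): course_id=3 -> matches Biology
  - enrollment 4 (Julia): course_id=NULL, no match -> kept with NULL
All 4 rows appear; 1 has NULL course.

SQL:
SELECT a.student, b.title AS course
FROM enrollments a
LEFT JOIN courses b ON a.course_id = b.id

Result:
student | course   
--------+----------
Hank    | Biology  
Eve     | Economics
Victor  | Biology  
Julia   | NULL     


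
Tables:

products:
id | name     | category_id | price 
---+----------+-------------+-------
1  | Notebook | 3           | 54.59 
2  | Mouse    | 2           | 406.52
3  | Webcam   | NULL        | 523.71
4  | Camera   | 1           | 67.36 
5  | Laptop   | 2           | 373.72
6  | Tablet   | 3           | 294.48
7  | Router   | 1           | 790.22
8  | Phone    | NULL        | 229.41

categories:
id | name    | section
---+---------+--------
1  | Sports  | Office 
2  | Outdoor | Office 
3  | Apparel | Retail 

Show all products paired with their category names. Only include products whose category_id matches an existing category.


INNER JOIN keeps only products rows whose category_id matches an id in categories. Walk through each product:
  - product 1 (Notebook): category_id=3 -> matches Apparel
  - product 2 (Mouse): category_id=2 -> matches Outdoor
  - product 3 (Webcam): category_id=NULL, no match -> dropped
  - product 4 (Camera): category_id=1 -> matches Sports
  - product 5 (Laptop): category_id=2 -> matches Outdoor
  - product 6 (Tablet): category_id=3 -> matches Apparel
  - product 7 (Router): category_id=1 -> matches Sports
  - product 8 (Phone): category_id=NULL, no match -> dropped
So 2 of 8 rows are dropped.

SQL:
SELECT a.name, b.name AS category
FROM products a
INNER JOIN categories b ON a.category_id = b.id

Result:
name     | category
---------+---------
Notebook | Apparel 
Mouse    | Outdoor 
Camera   | Sports  
Laptop   | Outdoor 
Tablet   | Apparel 
Router   | Sports  


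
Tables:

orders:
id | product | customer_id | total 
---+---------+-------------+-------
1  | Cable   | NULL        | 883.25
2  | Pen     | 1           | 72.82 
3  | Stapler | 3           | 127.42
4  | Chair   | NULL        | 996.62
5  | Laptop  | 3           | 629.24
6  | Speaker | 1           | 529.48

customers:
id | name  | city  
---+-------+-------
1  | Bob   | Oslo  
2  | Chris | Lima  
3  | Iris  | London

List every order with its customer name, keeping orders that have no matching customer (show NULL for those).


LEFT JOIN keeps every row from orders (the left table); where customer_id has no match in customers, the customer columns become NULL. Walk through each order:
  - order 1 (Cable): customer_id=NULL, no match -> kept with NULL
  - order 2 (Pen): customer_id=1 -> matches Bob
  - order 3 (Stapler): customer_id=3 -> matches Iris
  - order 4 (Chair): customer_id=NULL, no match -> kept with NULL
  - order 5 (Laptop): customer_id=3 -> matches Iris
  - order 6 (Speaker): customer_id=1 -> matches Bob
All 6 rows appear; 2 have NULL customer.

SQL:
SELECT a.product, b.name AS customer
FROM orders a
LEFT JOIN customers b ON a.customer_id = b.id

Result:
product | customer
--------+---------
Cable   | NULL    
Pen     | Bob     
Stapler | Iris    
Chair   | NULL    
Laptop  | Iris    
Speaker | Bob     


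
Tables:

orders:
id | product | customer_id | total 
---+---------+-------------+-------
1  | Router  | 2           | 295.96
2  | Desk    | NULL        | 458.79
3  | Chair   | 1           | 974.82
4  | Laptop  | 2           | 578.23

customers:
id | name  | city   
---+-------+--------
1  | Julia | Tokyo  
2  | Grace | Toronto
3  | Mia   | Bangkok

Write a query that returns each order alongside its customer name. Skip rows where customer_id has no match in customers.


INNER JOIN keeps only orders rows whose customer_id matches an id in customers. Walk through each order:
  - order 1 (Router): customer_id=2 -> matches Grace
  - order 2 (Desk): customer_id=NULL, no match -> dropped
  - order 3 (Chair): customer_id=1 -> matches Julia
  - order 4 (Laptop): customer_id=2 -> matches Grace
So 1 of 4 rows is dropped.

SQL:
SELECT a.product, b.name AS customer
FROM orders a
INNER JOIN customers b ON a.customer_id = b.id

Result:
product | customer
--------+---------
Router  | Grace   
Chair   | Julia   
Laptop  | Grace   


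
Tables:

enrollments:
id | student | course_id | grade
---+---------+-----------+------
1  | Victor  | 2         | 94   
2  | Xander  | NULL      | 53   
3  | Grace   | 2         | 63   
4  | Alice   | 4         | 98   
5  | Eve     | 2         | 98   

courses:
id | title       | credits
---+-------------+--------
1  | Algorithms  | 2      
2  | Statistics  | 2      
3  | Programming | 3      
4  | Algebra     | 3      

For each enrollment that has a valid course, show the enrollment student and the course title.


INNER JOIN keeps only enrollments rows whose course_id matches an id in courses. Walk through each enrollment:
  - enrollment 1 (Victor): course_id=2 -> matches Statistics
  - enrollment 2 (Xander): course_id=NULL, no match -> dropped
  - enrollment 3 (Grace): course_id=2 -> matches Statistics
  - enrollment 4 (Alice): course_id=4 -> matches Algebra
  - enrollment 5 (Eve): course_id=2 -> matches Statistics
So 1 of 5 rows is dropped.

SQL:
SELECT a.student, b.title AS course
FROM enrollments a
INNER JOIN courses b ON a.course_id = b.id

Result:
student | course    
--------+-----------
Victor  | Statistics
Grace   | Statistics
Alice   | Algebra   
Eve     | Statistics


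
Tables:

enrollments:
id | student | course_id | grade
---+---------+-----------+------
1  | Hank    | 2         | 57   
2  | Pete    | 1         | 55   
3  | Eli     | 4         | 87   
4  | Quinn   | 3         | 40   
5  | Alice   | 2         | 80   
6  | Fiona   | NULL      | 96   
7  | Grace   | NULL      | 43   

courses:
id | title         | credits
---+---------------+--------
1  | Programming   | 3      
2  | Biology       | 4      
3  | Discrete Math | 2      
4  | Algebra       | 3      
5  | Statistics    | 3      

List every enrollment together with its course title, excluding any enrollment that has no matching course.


INNER JOIN keeps only enrollments rows whose course_id matches an id in courses. Walk through each enrollment:
  - enrollment 1 (Hank): course_id=2 -> matches Biology
  - enrollment 2 (Pete): course_id=1 -> matches Programming
  - enrollment 3 (Eli): course_id=4 -> matches Algebra
  - enrollment 4 (Quinn): course_id=3 -> matches Discrete Math
  - enrollment 5 (Alice): course_id=2 -> matches Biology
  - enrollment 6 (Fiona): course_id=NULL, no match -> dropped
  - enrollment 7 (Grace): course_id=NULL, no match -> dropped
So 2 of 7 rows are dropped.

SQL:
SELECT a.student, b.title AS course
FROM enrollments a
INNER JOIN courses b ON a.course_id = b.id

Result:
student | course       
--------+--------------
Hank    | Biology      
Pete    | Programming  
Eli     | Algebra      
Quinn   | Discrete Math
Alice   | Biology      


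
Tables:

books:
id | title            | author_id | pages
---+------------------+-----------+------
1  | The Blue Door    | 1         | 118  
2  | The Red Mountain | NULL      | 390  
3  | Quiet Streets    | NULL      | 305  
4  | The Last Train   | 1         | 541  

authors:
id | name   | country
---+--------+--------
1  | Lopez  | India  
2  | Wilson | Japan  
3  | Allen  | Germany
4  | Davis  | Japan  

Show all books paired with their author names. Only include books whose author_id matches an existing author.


INNER JOIN keeps only books rows whose author_id matches an id in authors. Walk through each book:
  - book 1 (The Blue Door): author_id=1 -> matches Lopez
  - book 2 (The Red Mountain): author_id=NULL, no match -> dropped
  - book 3 (Quiet Streets): author_id=NULL, no match -> dropped
  - book 4 (The Last Train): author_id=1 -> matches Lopez
So 2 of 4 rows are dropped.

SQL:
SELECT a.title, b.name AS author
FROM books a
INNER JOIN authors b ON a.author_id = b.id

Result:
title          | author
---------------+-------
The Blue Door  | Lopez 
The Last Train | Lopez 


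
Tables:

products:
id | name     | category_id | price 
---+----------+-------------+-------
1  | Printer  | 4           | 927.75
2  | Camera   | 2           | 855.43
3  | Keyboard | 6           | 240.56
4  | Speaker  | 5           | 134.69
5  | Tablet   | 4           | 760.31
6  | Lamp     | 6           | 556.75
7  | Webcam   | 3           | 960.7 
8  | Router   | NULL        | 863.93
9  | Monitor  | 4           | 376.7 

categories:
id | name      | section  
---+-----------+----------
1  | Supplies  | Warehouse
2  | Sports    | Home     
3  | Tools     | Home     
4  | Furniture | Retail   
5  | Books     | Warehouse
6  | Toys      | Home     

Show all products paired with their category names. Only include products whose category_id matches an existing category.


INNER JOIN keeps only products rows whose category_id matches an id in categories. Walk through each product:
  - product 1 (Printer): category_id=4 -> matches Furniture
  - product 2 (Camera): category_id=2 -> matches Sports
  - product 3 (Keyboard): category_id=6 -> matches Toys
  - product 4 (Speaker): category_id=5 -> matches Books
  - product 5 (Tablet): category_id=4 -> matches Furniture
  - product 6 (Lamp): category_id=6 -> matches Toys
  - product 7 (Webcam): category_id=3 -> matches Tools
  - product 8 (Router): category_id=NULL, no match -> dropped
  - product 9 (Monitor): category_id=4 -> matches Furniture
So 1 of 9 rows is dropped.

SQL:
SELECT a.name, b.name AS category
FROM products a
INNER JOIN categories b ON a.category_id = b.id

Result:
name     | category 
---------+----------
Printer  | Furniture
Camera   | Sports   
Keyboard | Toys     
Speaker  | Books    
Tablet   | Furniture
Lamp     | Toys     
Webcam   | Tools    
Monitor  | Furniture


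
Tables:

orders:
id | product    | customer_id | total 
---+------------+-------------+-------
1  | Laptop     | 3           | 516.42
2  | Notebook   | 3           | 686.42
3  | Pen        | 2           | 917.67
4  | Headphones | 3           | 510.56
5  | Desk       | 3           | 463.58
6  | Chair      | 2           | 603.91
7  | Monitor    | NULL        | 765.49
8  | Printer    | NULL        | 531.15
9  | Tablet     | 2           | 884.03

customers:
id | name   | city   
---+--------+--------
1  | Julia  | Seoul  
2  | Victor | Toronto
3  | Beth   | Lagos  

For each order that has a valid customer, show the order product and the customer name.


INNER JOIN keeps only orders rows whose customer_id matches an id in customers. Walk through each order:
  - order 1 (Laptop): customer_id=3 -> matches Beth
  - order 2 (Notebook): customer_id=3 -> matches Beth
  - order 3 (Pen): customer_id=2 -> matches Victor
  - order 4 (Headphones): customer_id=3 -> matches Beth
  - order 5 (Desk): customer_id=3 -> matches Beth
  - order 6 (Chair): customer_id=2 -> matches Victor
  - order 7 (Monitor): customer_id=NULL, no match -> dropped
  - order 8 (Printer): customer_id=NULL, no match -> dropped
  - order 9 (Tablet): customer_id=2 -> matches Victor
So 2 of 9 rows are dropped.

SQL:
SELECT a.product, b.name AS customer
FROM orders a
INNER JOIN customers b ON a.customer_id = b.id

Result:
product    | customer
-----------+---------
Laptop     | Beth    
Notebook   | Beth    
Pen        | Victor  
Headphones | Beth    
Desk       | Beth    
Chair      | Victor  
Tablet     | Victor  


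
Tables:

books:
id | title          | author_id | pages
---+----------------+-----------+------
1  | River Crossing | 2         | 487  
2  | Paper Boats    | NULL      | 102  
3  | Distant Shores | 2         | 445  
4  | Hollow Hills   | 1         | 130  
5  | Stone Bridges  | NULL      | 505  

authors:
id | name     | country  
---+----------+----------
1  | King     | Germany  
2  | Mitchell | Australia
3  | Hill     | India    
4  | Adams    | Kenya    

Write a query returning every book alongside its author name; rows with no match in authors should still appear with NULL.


LEFT JOIN keeps every row from books (the left table); where author_id has no match in authors, the author columns become NULL. Walk through each book:
  - book 1 (River Crossing): author_id=2 -> matches Mitchell
  - book 2 (Paper Boats): author_id=NULL, no match -> kept with NULL
  - book 3 (Distant Shores): author_id=2 -> matches Mitchell
  - book 4 (Hollow Hills): author_id=1 -> matches King
  - book 5 (Stone Bridges): author_id=NULL, no match -> kept with NULL
All 5 rows appear; 2 have NULL author.

SQL:
SELECT a.title, b.name AS author
FROM books a
LEFT JOIN authors b ON a.author_id = b.id

Result:
title          | author  
---------------+---------
River Crossing | Mitchell
Paper Boats    | NULL    
Distant Shores | Mitchell
Hollow Hills   | King    
Stone Bridges  | NULL    


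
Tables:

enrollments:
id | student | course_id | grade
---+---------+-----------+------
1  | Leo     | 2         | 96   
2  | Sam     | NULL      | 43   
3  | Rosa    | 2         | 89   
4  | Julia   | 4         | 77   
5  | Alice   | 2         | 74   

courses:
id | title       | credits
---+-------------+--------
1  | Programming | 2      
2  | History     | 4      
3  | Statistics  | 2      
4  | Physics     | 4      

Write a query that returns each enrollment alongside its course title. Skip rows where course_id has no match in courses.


INNER JOIN keeps only enrollments rows whose course_id matches an id in courses. Walk through each enrollment:
  - enrollment 1 (Leo): course_id=2 -> matches History
  - enrollment 2 (Sam): course_id=NULL, no match -> dropped
  - enrollment 3 (Rosa): course_id=2 -> matches History
  - enrollment 4 (Julia): course_id=4 -> matches Physics
  - enrollment 5 (Alice): course_id=2 -> matches History
So 1 of 5 rows is dropped.

SQL:
SELECT a.student, b.title AS course
FROM enrollments a
INNER JOIN courses b ON a.course_id = b.id

Result:
student | course 
--------+--------
Leo     | History
Rosa    | History
Julia   | Physics
Alice   | History


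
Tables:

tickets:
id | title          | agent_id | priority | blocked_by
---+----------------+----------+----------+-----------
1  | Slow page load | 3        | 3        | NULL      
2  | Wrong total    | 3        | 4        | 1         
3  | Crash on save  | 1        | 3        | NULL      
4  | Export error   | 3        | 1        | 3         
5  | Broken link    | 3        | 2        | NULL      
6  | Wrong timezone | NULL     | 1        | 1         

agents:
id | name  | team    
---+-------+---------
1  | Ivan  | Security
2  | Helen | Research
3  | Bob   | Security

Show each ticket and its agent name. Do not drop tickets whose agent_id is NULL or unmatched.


LEFT JOIN keeps every row from tickets (the left table); where agent_id has no match in agents, the agent columns become NULL. Walk through each ticket:
  - ticket 1 (Slow page load): agent_id=3 -> matches Bob
  - ticket 2 (Wrong total): agent_id=3 -> matches Bob
  - ticket 3 (Crash on save): agent_id=1 -> matches Ivan
  - ticket 4 (Export error): agent_id=3 -> matches Bob
  - ticket 5 (Broken link): agent_id=3 -> matches Bob
  - ticket 6 (Wrong timezone): agent_id=NULL, no match -> kept with NULL
All 6 rows appear; 1 has NULL agent.

SQL:
SELECT a.title, b.name AS agent
FROM tickets a
LEFT JOIN agents b ON a.agent_id = b.id

Result:
title          | agent
---------------+------
Slow page load | Bob  
Wrong total    | Bob  
Crash on save  | Ivan 
Export error   | Bob  
Broken link    | Bob  
Wrong timezone | NULL 


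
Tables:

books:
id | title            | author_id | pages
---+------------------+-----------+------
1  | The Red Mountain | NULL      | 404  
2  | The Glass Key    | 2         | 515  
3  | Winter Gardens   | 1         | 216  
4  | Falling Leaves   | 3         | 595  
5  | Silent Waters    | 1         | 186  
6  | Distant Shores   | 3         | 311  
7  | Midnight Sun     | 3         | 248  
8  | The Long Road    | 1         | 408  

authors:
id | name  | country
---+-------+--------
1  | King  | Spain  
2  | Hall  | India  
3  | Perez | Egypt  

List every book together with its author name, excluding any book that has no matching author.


INNER JOIN keeps only books rows whose author_id matches an id in authors. Walk through each book:
  - book 1 (The Red Mountain): author_id=NULL, no match -> dropped
  - book 2 (The Glass Key): author_id=2 -> matches Hall
  - book 3 (Winter Gardens): author_id=1 -> matches King
  - book 4 (Falling Leaves): author_id=3 -> matches Perez
  - book 5 (Silent Waters): author_id=1 -> matches King
  - book 6 (Distant Shores): author_id=3 -> matches Perez
  - book 7 (Midnight Sun): author_id=3 -> matches Perez
  - book 8 (The Long Road): author_id=1 -> matches King
So 1 of 8 rows is dropped.

SQL:
SELECT a.title, b.name AS author
FROM books a
INNER JOIN authors b ON a.author_id = b.id

Result:
title          | author
---------------+-------
The Glass Key  | Hall  
Winter Gardens | King  
Falling Leaves | Perez 
Silent Waters  | King  
Distant Shores | Perez 
Midnight Sun   | Perez 
The Long Road  | King  


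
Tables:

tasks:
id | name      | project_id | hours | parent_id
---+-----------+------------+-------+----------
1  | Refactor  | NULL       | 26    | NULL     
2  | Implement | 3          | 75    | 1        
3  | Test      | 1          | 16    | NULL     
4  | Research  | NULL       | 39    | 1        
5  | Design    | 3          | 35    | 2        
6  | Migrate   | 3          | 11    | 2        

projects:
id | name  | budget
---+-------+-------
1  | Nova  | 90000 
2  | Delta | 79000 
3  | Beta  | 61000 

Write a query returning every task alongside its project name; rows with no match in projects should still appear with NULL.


LEFT JOIN keeps every row from tasks (the left table); where project_id has no match in projects, the project columns become NULL. Walk through each task:
  - task 1 (Refactor): project_id=NULL, no match -> kept with NULL
  - task 2 (Implement): project_id=3 -> matches Beta
  - task 3 (Test): project_id=1 -> matches Nova
  - task 4 (Research): project_id=NULL, no match -> kept with NULL
  - task 5 (Design): project_id=3 -> matches Beta
  - task 6 (Migrate): project_id=3 -> matches Beta
All 6 rows appear; 2 have NULL project.

SQL:
SELECT a.name, b.name AS project
FROM tasks a
LEFT JOIN projects b ON a.project_id = b.id

Result:
name      | project
----------+--------
Refactor  | NULL   
Implement | Beta   
Test      | Nova   
Research  | NULL   
Design    | Beta   
Migrate   | Beta   
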